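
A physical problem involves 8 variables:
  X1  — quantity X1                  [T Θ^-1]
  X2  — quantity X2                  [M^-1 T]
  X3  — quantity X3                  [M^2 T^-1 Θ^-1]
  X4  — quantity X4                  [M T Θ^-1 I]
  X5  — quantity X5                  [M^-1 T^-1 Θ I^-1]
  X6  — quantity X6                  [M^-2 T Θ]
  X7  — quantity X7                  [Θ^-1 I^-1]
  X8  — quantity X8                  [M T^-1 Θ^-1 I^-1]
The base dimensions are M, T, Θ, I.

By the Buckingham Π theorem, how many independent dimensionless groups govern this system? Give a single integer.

Write exponents as rows M,T,Θ,I / cols X1,X2,X3,X4,X5,X6,X7,X8:
  M: [ 0 -1  2  1 -1 -2  0  1]
  T: [ 1  1 -1  1 -1  1  0 -1]
  Θ: [-1  0 -1 -1  1  1 -1 -1]
  I: [ 0  0  0  1 -1  0 -1 -1]
Echelon form has 3 nonzero rows (pivots: X1,X2,X4)
Π count = n − r = 8 − 3 = 5

5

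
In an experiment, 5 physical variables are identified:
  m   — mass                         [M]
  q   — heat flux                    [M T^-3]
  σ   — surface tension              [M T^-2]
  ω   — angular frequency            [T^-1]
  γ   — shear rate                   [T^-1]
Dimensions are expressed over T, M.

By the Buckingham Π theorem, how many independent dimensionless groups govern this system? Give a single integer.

Dimensional matrix (T×M by m×q×σ×ω×γ):
  T: [ 0 -3 -2 -1 -1]
  M: [ 1  1  1  0  0]
RREF → pivots at {m,q} ⇒ r = 2
5 vars − rank 2 = 3 Π groups

3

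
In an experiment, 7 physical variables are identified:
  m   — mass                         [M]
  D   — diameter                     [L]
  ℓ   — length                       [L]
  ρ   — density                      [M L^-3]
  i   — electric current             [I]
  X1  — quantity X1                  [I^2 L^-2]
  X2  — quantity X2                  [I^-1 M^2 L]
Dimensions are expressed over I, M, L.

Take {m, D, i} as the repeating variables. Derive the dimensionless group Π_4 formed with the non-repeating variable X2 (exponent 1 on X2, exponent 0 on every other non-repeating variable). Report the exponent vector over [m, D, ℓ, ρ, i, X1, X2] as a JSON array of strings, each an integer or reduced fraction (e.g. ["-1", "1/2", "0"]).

["-2", "-1", "0", "0", "1", "0", "1"]

Dimensional matrix (I×M×L by m×D×ℓ×ρ×i×X1×X2):
  I: [ 0  0  0  0  1  2 -1]
  M: [ 1  0  0  1  0  0  2]
  L: [ 0  1  1 -3  0 -2  1]
Echelon form has 3 nonzero rows (pivots: m,D,i)
Repeat: m,D,i; free: ℓ,ρ,X1,X2
RREF:
  r0: [   1    0    0    1    0    0    2]
  r1: [   0    1    1   -3    0   -2    1]
  r2: [   0    0    0    0    1    2   -1]
Fix exponent of X2 at 1, ℓ at 0, ρ at 0, X1 at 0; solve each RREF row for its pivot's exponent:
  r0: exp(m) + (2)·1 = 0 ⇒ exp(m) = -2
  r1: exp(D) + (1)·1 = 0 ⇒ exp(D) = -1
  r2: exp(i) + (-1)·1 = 0 ⇒ exp(i) = 1
Π_4 = m^-2 · D^-1 · i · X2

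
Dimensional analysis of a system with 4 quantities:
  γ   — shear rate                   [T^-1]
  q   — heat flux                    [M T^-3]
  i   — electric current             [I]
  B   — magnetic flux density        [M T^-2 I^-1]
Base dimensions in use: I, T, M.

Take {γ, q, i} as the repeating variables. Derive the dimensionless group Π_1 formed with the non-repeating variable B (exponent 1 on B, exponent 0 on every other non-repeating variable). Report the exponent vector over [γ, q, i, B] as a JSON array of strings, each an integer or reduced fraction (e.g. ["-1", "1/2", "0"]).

Exponent matrix [I,T,M] × [γ,q,i,B]:
  I: [ 0  0  1 -1]
  T: [-1 -3  0 -2]
  M: [ 0  1  0  1]
RREF → pivots at {γ,q,i} ⇒ r = 3
Pivot set = {γ,q,i}, free = {B}
RREF:
  r0: [   1    0    0   -1]
  r1: [   0    1    0    1]
  r2: [   0    0    1   -1]
Fix exponent of B at 1; solve each RREF row for its pivot's exponent:
  r0: exp(γ) + (-1)·1 = 0 ⇒ exp(γ) = 1
  r1: exp(q) + (1)·1 = 0 ⇒ exp(q) = -1
  r2: exp(i) + (-1)·1 = 0 ⇒ exp(i) = 1
Π_1 = γ · q^-1 · i · B

["1", "-1", "1", "1"]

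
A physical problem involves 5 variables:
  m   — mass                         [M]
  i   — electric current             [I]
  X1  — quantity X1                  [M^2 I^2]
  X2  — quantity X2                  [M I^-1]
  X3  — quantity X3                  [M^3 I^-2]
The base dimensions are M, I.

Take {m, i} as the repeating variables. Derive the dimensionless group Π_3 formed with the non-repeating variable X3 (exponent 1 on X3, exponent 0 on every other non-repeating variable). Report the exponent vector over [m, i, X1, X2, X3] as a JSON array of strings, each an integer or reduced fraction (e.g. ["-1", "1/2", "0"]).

Write exponents as rows M,I / cols m,i,X1,X2,X3:
  M: [ 1  0  2  1  3]
  I: [ 0  1  2 -1 -2]
Row reduction gives pivot columns m,i; rank = 2
Repeat: m,i; free: X1,X2,X3
RREF:
  r0: [   1    0    2    1    3]
  r1: [   0    1    2   -1   -2]
Fix exponent of X3 at 1, X1 at 0, X2 at 0; solve each RREF row for its pivot's exponent:
  r0: exp(m) + (3)·1 = 0 ⇒ exp(m) = -3
  r1: exp(i) + (-2)·1 = 0 ⇒ exp(i) = 2
Π_3 = m^-3 · i^2 · X3

["-3", "2", "0", "0", "1"]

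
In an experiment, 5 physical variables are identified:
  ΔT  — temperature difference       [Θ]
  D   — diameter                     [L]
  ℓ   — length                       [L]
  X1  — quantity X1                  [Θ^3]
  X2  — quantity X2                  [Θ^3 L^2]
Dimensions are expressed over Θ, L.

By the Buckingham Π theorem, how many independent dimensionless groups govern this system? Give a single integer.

Write exponents as rows Θ,L / cols ΔT,D,ℓ,X1,X2:
  Θ: [ 1  0  0  3  3]
  L: [ 0  1  1  0  2]
Row reduction gives pivot columns ΔT,D; rank = 2
Π count = n − r = 5 − 2 = 3

3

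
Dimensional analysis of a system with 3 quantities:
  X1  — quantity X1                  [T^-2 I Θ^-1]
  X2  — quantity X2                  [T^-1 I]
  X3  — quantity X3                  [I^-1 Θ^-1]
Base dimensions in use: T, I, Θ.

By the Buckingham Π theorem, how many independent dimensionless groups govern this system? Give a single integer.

1

Dimensional matrix (T×I×Θ by X1×X2×X3):
  T: [-2 -1  0]
  I: [ 1  1 -1]
  Θ: [-1  0 -1]
Row reduction gives pivot columns X1,X2; rank = 2
Π count = n − r = 3 − 2 = 1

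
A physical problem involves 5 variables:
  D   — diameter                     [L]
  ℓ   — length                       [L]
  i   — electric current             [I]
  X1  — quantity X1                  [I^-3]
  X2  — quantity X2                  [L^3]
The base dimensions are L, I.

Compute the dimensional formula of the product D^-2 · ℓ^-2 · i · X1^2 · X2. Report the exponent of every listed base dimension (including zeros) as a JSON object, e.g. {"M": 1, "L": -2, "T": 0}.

Write exponents as rows L,I / cols D,ℓ,i,X1,X2:
  L: [ 1  1  0  0  3]
  I: [ 0  0  1 -3  0]
  [L]: (-2)·1+(-2)·1+(1)·0+(2)·0+(1)·3 = -1
  [I]: (-2)·0+(-2)·0+(1)·1+(2)·-3+(1)·0 = -5
⇒ L^-1 I^-5

{"L": -1, "I": -5}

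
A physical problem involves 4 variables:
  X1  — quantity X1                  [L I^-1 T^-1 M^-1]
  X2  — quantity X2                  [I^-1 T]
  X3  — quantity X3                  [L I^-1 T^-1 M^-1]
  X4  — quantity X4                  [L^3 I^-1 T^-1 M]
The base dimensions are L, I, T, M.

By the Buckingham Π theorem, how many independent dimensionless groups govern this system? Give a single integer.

Exponent matrix [L,I,T,M] × [X1,X2,X3,X4]:
  L: [ 1  0  1  3]
  I: [-1 -1 -1 -1]
  T: [-1  1 -1 -1]
  M: [-1  0 -1  1]
Echelon form has 3 nonzero rows (pivots: X1,X2,X4)
n=4, r=3 ⇒ 1 dimensionless group

1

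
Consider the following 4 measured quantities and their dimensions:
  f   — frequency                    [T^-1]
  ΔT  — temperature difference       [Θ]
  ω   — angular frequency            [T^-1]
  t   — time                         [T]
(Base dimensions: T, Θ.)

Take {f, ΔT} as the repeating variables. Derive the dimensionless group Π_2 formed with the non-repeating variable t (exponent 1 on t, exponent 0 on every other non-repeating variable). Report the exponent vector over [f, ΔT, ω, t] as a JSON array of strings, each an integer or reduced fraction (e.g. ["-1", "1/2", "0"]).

["1", "0", "0", "1"]

Exponent matrix [T,Θ] × [f,ΔT,ω,t]:
  T: [-1  0 -1  1]
  Θ: [ 0  1  0  0]
Row reduction gives pivot columns f,ΔT; rank = 2
Pivot set = {f,ΔT}, free = {ω,t}
RREF:
  r0: [   1    0    1   -1]
  r1: [   0    1    0    0]
Fix exponent of t at 1, ω at 0; solve each RREF row for its pivot's exponent:
  r0: exp(f) + (-1)·1 = 0 ⇒ exp(f) = 1
  r1: exp(ΔT) + (0)·1 = 0 ⇒ exp(ΔT) = 0
Π_2 = f · t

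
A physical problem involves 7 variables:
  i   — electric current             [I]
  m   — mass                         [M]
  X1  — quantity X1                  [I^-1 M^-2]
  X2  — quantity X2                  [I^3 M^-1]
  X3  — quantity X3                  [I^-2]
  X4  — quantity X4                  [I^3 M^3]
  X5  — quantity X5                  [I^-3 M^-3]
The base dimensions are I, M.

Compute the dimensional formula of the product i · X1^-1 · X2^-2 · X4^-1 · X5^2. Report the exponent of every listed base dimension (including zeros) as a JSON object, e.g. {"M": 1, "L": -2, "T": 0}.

Write exponents as rows I,M / cols i,m,X1,X2,X3,X4,X5:
  I: [ 1  0 -1  3 -2  3 -3]
  M: [ 0  1 -2 -1  0  3 -3]
  [I]: (1)·1+(-1)·-1+(-2)·3+(-1)·3+(2)·-3 = -13
  [M]: (1)·0+(-1)·-2+(-2)·-1+(-1)·3+(2)·-3 = -5
⇒ I^-13 M^-5

{"I": -13, "M": -5}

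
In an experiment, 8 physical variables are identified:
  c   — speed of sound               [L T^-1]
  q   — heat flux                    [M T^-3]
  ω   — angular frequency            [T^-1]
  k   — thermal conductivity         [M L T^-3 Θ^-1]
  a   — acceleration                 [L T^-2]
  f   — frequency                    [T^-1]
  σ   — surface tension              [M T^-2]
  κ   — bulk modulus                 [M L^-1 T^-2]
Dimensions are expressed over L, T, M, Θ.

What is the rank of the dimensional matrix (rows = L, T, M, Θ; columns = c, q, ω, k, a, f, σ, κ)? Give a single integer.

4

Exponent matrix [L,T,M,Θ] × [c,q,ω,k,a,f,σ,κ]:
  L: [ 1  0  0  1  1  0  0 -1]
  T: [-1 -3 -1 -3 -2 -1 -2 -2]
  M: [ 0  1  0  1  0  0  1  1]
  Θ: [ 0  0  0 -1  0  0  0  0]
RREF → pivots at {c,q,ω,k} ⇒ r = 4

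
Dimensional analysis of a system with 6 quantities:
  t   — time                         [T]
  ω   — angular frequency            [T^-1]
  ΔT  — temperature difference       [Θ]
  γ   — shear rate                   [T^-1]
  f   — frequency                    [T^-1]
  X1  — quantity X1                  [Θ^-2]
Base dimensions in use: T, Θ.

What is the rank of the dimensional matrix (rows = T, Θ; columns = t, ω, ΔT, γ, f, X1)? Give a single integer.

Exponent matrix [T,Θ] × [t,ω,ΔT,γ,f,X1]:
  T: [ 1 -1  0 -1 -1  0]
  Θ: [ 0  0  1  0  0 -2]
RREF → pivots at {t,ΔT} ⇒ r = 2

2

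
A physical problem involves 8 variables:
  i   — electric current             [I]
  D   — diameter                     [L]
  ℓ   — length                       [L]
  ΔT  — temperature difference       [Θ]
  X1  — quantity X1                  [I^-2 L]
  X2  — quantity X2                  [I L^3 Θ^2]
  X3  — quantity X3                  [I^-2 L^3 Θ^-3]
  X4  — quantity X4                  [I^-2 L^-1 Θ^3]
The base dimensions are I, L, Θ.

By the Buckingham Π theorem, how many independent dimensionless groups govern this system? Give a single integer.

5

Write exponents as rows I,L,Θ / cols i,D,ℓ,ΔT,X1,X2,X3,X4:
  I: [ 1  0  0  0 -2  1 -2 -2]
  L: [ 0  1  1  0  1  3  3 -1]
  Θ: [ 0  0  0  1  0  2 -3  3]
Echelon form has 3 nonzero rows (pivots: i,D,ΔT)
Π count = n − r = 8 − 3 = 5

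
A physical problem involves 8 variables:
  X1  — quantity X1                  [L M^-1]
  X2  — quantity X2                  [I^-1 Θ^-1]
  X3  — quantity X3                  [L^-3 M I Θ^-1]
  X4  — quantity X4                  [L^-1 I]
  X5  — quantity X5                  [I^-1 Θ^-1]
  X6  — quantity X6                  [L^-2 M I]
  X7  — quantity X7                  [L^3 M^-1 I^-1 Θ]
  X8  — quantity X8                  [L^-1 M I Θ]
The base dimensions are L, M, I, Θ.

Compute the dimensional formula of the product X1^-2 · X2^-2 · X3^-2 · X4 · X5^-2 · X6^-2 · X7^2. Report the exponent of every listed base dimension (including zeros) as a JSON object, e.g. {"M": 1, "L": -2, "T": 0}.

Dimensional matrix (L×M×I×Θ by X1×X2×X3×X4×X5×X6×X7×X8):
  L: [ 1  0 -3 -1  0 -2  3 -1]
  M: [-1  0  1  0  0  1 -1  1]
  I: [ 0 -1  1  1 -1  1 -1  1]
  Θ: [ 0 -1 -1  0 -1  0  1  1]
  [L]: (-2)·1+(-2)·0+(-2)·-3+(1)·-1+(-2)·0+(-2)·-2+(2)·3 = 13
  [M]: (-2)·-1+(-2)·0+(-2)·1+(1)·0+(-2)·0+(-2)·1+(2)·-1 = -4
  [I]: (-2)·0+(-2)·-1+(-2)·1+(1)·1+(-2)·-1+(-2)·1+(2)·-1 = -1
  [Θ]: (-2)·0+(-2)·-1+(-2)·-1+(1)·0+(-2)·-1+(-2)·0+(2)·1 = 8
⇒ L^13 M^-4 I^-1 Θ^8

{"L": 13, "M": -4, "I": -1, "Θ": 8}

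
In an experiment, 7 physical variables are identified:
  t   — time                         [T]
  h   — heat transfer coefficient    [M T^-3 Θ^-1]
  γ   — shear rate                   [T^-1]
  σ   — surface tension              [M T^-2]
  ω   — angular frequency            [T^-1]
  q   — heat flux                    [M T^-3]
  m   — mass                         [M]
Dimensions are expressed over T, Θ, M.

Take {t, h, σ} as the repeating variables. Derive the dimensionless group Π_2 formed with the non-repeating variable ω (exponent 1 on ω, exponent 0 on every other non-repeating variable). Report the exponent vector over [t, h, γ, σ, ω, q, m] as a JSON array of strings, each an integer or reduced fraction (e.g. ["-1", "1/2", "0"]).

Dimensional matrix (T×Θ×M by t×h×γ×σ×ω×q×m):
  T: [ 1 -3 -1 -2 -1 -3  0]
  Θ: [ 0 -1  0  0  0  0  0]
  M: [ 0  1  0  1  0  1  1]
Row reduction gives pivot columns t,h,σ; rank = 3
Pivot set = {t,h,σ}, free = {γ,ω,q,m}
RREF:
  r0: [   1    0   -1    0   -1   -1    2]
  r1: [   0    1    0    0    0    0    0]
  r2: [   0    0    0    1    0    1    1]
Fix exponent of ω at 1, γ at 0, q at 0, m at 0; solve each RREF row for its pivot's exponent:
  r0: exp(t) + (-1)·1 = 0 ⇒ exp(t) = 1
  r1: exp(h) + (0)·1 = 0 ⇒ exp(h) = 0
  r2: exp(σ) + (0)·1 = 0 ⇒ exp(σ) = 0
Π_2 = t · ω

["1", "0", "0", "0", "1", "0", "0"]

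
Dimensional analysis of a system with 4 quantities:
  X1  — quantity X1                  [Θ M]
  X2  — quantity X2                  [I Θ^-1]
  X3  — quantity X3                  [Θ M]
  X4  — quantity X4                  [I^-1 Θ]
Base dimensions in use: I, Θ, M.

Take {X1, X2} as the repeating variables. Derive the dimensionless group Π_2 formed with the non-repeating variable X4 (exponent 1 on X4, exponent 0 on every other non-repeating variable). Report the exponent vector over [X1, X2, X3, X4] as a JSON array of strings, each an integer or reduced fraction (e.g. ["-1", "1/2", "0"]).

Dimensional matrix (I×Θ×M by X1×X2×X3×X4):
  I: [ 0  1  0 -1]
  Θ: [ 1 -1  1  1]
  M: [ 1  0  1  0]
Echelon form has 2 nonzero rows (pivots: X1,X2)
Repeat: X1,X2; free: X3,X4
RREF:
  r0: [   1    0    1    0]
  r1: [   0    1    0   -1]
  r2: [   0    0    0    0]
Fix exponent of X4 at 1, X3 at 0; solve each RREF row for its pivot's exponent:
  r0: exp(X1) + (0)·1 = 0 ⇒ exp(X1) = 0
  r1: exp(X2) + (-1)·1 = 0 ⇒ exp(X2) = 1
Π_2 = X2 · X4

["0", "1", "0", "1"]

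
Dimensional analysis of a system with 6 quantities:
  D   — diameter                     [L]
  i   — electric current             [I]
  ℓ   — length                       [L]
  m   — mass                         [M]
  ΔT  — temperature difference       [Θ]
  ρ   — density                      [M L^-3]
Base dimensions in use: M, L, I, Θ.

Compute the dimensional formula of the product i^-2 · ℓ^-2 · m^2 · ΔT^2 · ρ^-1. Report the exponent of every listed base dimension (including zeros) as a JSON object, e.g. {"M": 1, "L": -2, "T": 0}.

Exponent matrix [M,L,I,Θ] × [D,i,ℓ,m,ΔT,ρ]:
  M: [ 0  0  0  1  0  1]
  L: [ 1  0  1  0  0 -3]
  I: [ 0  1  0  0  0  0]
  Θ: [ 0  0  0  0  1  0]
  [M]: (-2)·0+(-2)·0+(2)·1+(2)·0+(-1)·1 = 1
  [L]: (-2)·0+(-2)·1+(2)·0+(2)·0+(-1)·-3 = 1
  [I]: (-2)·1+(-2)·0+(2)·0+(2)·0+(-1)·0 = -2
  [Θ]: (-2)·0+(-2)·0+(2)·0+(2)·1+(-1)·0 = 2
⇒ M L I^-2 Θ^2

{"M": 1, "L": 1, "I": -2, "Θ": 2}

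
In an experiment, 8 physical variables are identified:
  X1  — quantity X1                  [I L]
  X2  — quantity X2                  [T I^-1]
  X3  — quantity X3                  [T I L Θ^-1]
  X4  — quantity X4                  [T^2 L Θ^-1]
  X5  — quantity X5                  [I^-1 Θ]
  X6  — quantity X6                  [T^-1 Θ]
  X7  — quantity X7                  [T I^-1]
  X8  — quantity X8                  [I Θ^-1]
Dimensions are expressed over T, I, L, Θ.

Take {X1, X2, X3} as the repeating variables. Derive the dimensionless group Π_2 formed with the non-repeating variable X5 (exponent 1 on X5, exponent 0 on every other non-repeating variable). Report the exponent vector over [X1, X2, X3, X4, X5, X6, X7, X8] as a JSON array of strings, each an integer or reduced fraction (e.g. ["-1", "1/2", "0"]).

["-1", "-1", "1", "0", "1", "0", "0", "0"]

Exponent matrix [T,I,L,Θ] × [X1,X2,X3,X4,X5,X6,X7,X8]:
  T: [ 0  1  1  2  0 -1  1  0]
  I: [ 1 -1  1  0 -1  0 -1  1]
  L: [ 1  0  1  1  0  0  0  0]
  Θ: [ 0  0 -1 -1  1  1  0 -1]
Row reduction gives pivot columns X1,X2,X3; rank = 3
Pivot set = {X1,X2,X3}, free = {X4,X5,X6,X7,X8}
RREF:
  r0: [   1    0    0    0    1    1    0   -1]
  r1: [   0    1    0    1    1    0    1   -1]
  r2: [   0    0    1    1   -1   -1    0    1]
  r3: [   0    0    0    0    0    0    0    0]
Fix exponent of X5 at 1, X4 at 0, X6 at 0, X7 at 0, X8 at 0; solve each RREF row for its pivot's exponent:
  r0: exp(X1) + (1)·1 = 0 ⇒ exp(X1) = -1
  r1: exp(X2) + (1)·1 = 0 ⇒ exp(X2) = -1
  r2: exp(X3) + (-1)·1 = 0 ⇒ exp(X3) = 1
Π_2 = X1^-1 · X2^-1 · X3 · X5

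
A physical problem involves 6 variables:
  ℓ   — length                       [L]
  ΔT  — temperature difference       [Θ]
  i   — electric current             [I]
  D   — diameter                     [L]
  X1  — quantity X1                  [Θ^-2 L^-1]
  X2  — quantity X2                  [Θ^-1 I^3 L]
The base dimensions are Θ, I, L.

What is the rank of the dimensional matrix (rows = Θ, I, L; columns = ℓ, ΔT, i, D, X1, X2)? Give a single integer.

3

Exponent matrix [Θ,I,L] × [ℓ,ΔT,i,D,X1,X2]:
  Θ: [ 0  1  0  0 -2 -1]
  I: [ 0  0  1  0  0  3]
  L: [ 1  0  0  1 -1  1]
Echelon form has 3 nonzero rows (pivots: ℓ,ΔT,i)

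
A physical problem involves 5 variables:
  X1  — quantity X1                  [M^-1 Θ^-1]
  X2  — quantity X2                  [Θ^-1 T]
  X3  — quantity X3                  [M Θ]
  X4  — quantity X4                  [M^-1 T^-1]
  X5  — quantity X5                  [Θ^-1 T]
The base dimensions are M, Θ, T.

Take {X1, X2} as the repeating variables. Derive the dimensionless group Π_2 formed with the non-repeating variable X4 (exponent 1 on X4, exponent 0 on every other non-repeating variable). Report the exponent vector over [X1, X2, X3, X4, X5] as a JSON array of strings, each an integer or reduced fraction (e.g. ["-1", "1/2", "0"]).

["-1", "1", "0", "1", "0"]

Write exponents as rows M,Θ,T / cols X1,X2,X3,X4,X5:
  M: [-1  0  1 -1  0]
  Θ: [-1 -1  1  0 -1]
  T: [ 0  1  0 -1  1]
Echelon form has 2 nonzero rows (pivots: X1,X2)
Pivot set = {X1,X2}, free = {X3,X4,X5}
RREF:
  r0: [   1    0   -1    1    0]
  r1: [   0    1    0   -1    1]
  r2: [   0    0    0    0    0]
Fix exponent of X4 at 1, X3 at 0, X5 at 0; solve each RREF row for its pivot's exponent:
  r0: exp(X1) + (1)·1 = 0 ⇒ exp(X1) = -1
  r1: exp(X2) + (-1)·1 = 0 ⇒ exp(X2) = 1
Π_2 = X1^-1 · X2 · X4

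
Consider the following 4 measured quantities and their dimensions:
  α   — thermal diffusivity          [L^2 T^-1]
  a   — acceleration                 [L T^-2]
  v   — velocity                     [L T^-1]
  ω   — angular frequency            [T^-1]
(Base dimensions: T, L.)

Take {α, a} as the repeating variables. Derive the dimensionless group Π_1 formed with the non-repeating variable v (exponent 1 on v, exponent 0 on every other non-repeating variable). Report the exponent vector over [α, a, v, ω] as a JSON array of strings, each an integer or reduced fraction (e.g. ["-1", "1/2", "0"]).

["-1/3", "-1/3", "1", "0"]

Exponent matrix [T,L] × [α,a,v,ω]:
  T: [-1 -2 -1 -1]
  L: [ 2  1  1  0]
Echelon form has 2 nonzero rows (pivots: α,a)
Repeat: α,a; free: v,ω
RREF:
  r0: [   1    0  1/3 -1/3]
  r1: [   0    1  1/3  2/3]
Fix exponent of v at 1, ω at 0; solve each RREF row for its pivot's exponent:
  r0: exp(α) + (1/3)·1 = 0 ⇒ exp(α) = -1/3
  r1: exp(a) + (1/3)·1 = 0 ⇒ exp(a) = -1/3
Π_1 = α^(-1/3) · a^(-1/3) · v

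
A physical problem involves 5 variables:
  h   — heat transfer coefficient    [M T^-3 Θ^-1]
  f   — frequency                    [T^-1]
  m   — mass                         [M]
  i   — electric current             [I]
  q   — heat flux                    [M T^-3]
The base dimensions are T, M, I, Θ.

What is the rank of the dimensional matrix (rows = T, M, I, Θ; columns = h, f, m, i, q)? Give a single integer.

Write exponents as rows T,M,I,Θ / cols h,f,m,i,q:
  T: [-3 -1  0  0 -3]
  M: [ 1  0  1  0  1]
  I: [ 0  0  0  1  0]
  Θ: [-1  0  0  0  0]
Echelon form has 4 nonzero rows (pivots: h,f,m,i)

4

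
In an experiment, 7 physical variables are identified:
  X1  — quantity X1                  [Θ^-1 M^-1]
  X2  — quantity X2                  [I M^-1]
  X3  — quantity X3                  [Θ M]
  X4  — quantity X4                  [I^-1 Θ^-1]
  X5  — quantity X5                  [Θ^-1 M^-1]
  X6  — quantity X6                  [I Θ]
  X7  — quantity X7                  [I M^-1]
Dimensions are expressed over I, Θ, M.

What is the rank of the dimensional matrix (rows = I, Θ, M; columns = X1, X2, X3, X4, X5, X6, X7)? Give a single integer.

2

Exponent matrix [I,Θ,M] × [X1,X2,X3,X4,X5,X6,X7]:
  I: [ 0  1  0 -1  0  1  1]
  Θ: [-1  0  1 -1 -1  1  0]
  M: [-1 -1  1  0 -1  0 -1]
Row reduction gives pivot columns X1,X2; rank = 2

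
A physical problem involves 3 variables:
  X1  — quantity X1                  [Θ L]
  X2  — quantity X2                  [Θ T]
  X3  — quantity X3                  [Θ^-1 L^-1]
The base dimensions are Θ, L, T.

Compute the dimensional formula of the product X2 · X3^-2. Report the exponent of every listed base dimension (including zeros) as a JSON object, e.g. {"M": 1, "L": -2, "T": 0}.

{"Θ": 3, "L": 2, "T": 1}

Write exponents as rows Θ,L,T / cols X1,X2,X3:
  Θ: [ 1  1 -1]
  L: [ 1  0 -1]
  T: [ 0  1  0]
  [Θ]: (1)·1+(-2)·-1 = 3
  [L]: (1)·0+(-2)·-1 = 2
  [T]: (1)·1+(-2)·0 = 1
⇒ Θ^3 L^2 T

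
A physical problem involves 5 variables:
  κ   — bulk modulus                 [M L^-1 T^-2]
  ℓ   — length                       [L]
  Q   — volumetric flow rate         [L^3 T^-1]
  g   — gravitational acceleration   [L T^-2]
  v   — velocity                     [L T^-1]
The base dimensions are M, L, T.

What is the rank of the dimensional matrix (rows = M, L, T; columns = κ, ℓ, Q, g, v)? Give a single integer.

Dimensional matrix (M×L×T by κ×ℓ×Q×g×v):
  M: [ 1  0  0  0  0]
  L: [-1  1  3  1  1]
  T: [-2  0 -1 -2 -1]
Echelon form has 3 nonzero rows (pivots: κ,ℓ,Q)

3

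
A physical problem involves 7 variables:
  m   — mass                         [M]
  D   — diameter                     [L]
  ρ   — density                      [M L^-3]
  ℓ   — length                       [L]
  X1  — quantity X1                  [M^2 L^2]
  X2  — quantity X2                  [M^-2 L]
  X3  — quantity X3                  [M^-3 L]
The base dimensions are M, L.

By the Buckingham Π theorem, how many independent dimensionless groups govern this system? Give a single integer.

5

Dimensional matrix (M×L by m×D×ρ×ℓ×X1×X2×X3):
  M: [ 1  0  1  0  2 -2 -3]
  L: [ 0  1 -3  1  2  1  1]
Echelon form has 2 nonzero rows (pivots: m,D)
n=7, r=2 ⇒ 5 dimensionless groups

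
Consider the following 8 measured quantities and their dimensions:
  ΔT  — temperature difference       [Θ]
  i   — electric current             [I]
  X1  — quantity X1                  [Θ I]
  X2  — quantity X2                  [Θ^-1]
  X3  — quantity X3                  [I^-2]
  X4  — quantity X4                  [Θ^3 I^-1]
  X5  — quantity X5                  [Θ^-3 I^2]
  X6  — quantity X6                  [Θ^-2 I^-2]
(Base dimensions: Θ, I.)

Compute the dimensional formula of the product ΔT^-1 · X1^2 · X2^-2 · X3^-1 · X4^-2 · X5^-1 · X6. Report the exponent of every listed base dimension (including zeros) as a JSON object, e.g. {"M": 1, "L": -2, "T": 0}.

Dimensional matrix (Θ×I by ΔT×i×X1×X2×X3×X4×X5×X6):
  Θ: [ 1  0  1 -1  0  3 -3 -2]
  I: [ 0  1  1  0 -2 -1  2 -2]
  [Θ]: (-1)·1+(2)·1+(-2)·-1+(-1)·0+(-2)·3+(-1)·-3+(1)·-2 = -2
  [I]: (-1)·0+(2)·1+(-2)·0+(-1)·-2+(-2)·-1+(-1)·2+(1)·-2 = 2
⇒ Θ^-2 I^2

{"Θ": -2, "I": 2}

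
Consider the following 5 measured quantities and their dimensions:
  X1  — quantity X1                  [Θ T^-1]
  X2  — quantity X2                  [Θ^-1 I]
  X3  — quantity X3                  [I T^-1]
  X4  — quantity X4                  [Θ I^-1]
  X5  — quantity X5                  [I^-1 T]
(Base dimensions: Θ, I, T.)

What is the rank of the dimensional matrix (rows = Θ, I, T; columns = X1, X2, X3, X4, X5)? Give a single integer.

2

Exponent matrix [Θ,I,T] × [X1,X2,X3,X4,X5]:
  Θ: [ 1 -1  0  1  0]
  I: [ 0  1  1 -1 -1]
  T: [-1  0 -1  0  1]
Row reduction gives pivot columns X1,X2; rank = 2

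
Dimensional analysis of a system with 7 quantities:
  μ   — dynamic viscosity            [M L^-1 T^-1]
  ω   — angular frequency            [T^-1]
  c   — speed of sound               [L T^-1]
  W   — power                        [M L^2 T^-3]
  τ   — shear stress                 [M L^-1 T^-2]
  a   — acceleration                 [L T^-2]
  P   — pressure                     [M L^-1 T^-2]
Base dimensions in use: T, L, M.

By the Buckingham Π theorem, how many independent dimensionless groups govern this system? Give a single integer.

4

Write exponents as rows T,L,M / cols μ,ω,c,W,τ,a,P:
  T: [-1 -1 -1 -3 -2 -2 -2]
  L: [-1  0  1  2 -1  1 -1]
  M: [ 1  0  0  1  1  0  1]
Echelon form has 3 nonzero rows (pivots: μ,ω,c)
n=7, r=3 ⇒ 4 dimensionless groups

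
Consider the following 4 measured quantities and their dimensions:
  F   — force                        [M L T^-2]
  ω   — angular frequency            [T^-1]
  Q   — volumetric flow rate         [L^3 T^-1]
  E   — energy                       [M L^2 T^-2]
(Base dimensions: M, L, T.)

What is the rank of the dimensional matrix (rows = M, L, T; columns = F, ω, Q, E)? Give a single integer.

Exponent matrix [M,L,T] × [F,ω,Q,E]:
  M: [ 1  0  0  1]
  L: [ 1  0  3  2]
  T: [-2 -1 -1 -2]
Echelon form has 3 nonzero rows (pivots: F,ω,Q)

3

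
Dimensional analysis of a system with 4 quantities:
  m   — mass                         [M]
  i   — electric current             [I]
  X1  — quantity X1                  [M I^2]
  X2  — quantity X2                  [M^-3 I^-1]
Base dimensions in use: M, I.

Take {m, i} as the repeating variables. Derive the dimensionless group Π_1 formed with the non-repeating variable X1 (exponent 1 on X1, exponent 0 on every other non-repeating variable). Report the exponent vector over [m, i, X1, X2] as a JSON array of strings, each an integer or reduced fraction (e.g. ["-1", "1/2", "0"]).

["-1", "-2", "1", "0"]

Exponent matrix [M,I] × [m,i,X1,X2]:
  M: [ 1  0  1 -3]
  I: [ 0  1  2 -1]
RREF → pivots at {m,i} ⇒ r = 2
Pivot set = {m,i}, free = {X1,X2}
RREF:
  r0: [   1    0    1   -3]
  r1: [   0    1    2   -1]
Fix exponent of X1 at 1, X2 at 0; solve each RREF row for its pivot's exponent:
  r0: exp(m) + (1)·1 = 0 ⇒ exp(m) = -1
  r1: exp(i) + (2)·1 = 0 ⇒ exp(i) = -2
Π_1 = m^-1 · i^-2 · X1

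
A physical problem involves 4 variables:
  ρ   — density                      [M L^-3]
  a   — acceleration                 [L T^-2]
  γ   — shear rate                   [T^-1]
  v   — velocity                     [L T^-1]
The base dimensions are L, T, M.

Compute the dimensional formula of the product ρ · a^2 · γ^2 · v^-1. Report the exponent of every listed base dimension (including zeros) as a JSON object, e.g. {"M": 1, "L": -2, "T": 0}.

{"L": -2, "T": -5, "M": 1}

Exponent matrix [L,T,M] × [ρ,a,γ,v]:
  L: [-3  1  0  1]
  T: [ 0 -2 -1 -1]
  M: [ 1  0  0  0]
  [L]: (1)·-3+(2)·1+(2)·0+(-1)·1 = -2
  [T]: (1)·0+(2)·-2+(2)·-1+(-1)·-1 = -5
  [M]: (1)·1+(2)·0+(2)·0+(-1)·0 = 1
⇒ L^-2 T^-5 M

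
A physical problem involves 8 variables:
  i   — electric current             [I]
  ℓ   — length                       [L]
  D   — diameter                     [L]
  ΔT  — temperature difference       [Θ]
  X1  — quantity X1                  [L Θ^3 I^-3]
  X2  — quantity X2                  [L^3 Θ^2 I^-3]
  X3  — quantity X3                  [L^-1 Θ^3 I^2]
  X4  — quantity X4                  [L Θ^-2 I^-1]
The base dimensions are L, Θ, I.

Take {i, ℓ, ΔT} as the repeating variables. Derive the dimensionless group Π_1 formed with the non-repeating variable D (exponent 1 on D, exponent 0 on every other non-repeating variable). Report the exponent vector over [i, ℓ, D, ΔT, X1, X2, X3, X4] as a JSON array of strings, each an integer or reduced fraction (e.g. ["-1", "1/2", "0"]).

["0", "-1", "1", "0", "0", "0", "0", "0"]

Exponent matrix [L,Θ,I] × [i,ℓ,D,ΔT,X1,X2,X3,X4]:
  L: [ 0  1  1  0  1  3 -1  1]
  Θ: [ 0  0  0  1  3  2  3 -2]
  I: [ 1  0  0  0 -3 -3  2 -1]
Row reduction gives pivot columns i,ℓ,ΔT; rank = 3
Repeat: i,ℓ,ΔT; free: D,X1,X2,X3,X4
RREF:
  r0: [   1    0    0    0   -3   -3    2   -1]
  r1: [   0    1    1    0    1    3   -1    1]
  r2: [   0    0    0    1    3    2    3   -2]
Fix exponent of D at 1, X1 at 0, X2 at 0, X3 at 0, X4 at 0; solve each RREF row for its pivot's exponent:
  r0: exp(i) + (0)·1 = 0 ⇒ exp(i) = 0
  r1: exp(ℓ) + (1)·1 = 0 ⇒ exp(ℓ) = -1
  r2: exp(ΔT) + (0)·1 = 0 ⇒ exp(ΔT) = 0
Π_1 = ℓ^-1 · D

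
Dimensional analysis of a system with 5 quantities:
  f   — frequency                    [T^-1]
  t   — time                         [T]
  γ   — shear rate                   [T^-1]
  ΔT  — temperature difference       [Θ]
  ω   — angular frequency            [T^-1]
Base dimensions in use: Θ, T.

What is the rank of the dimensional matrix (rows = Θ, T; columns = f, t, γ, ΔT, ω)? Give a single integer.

2

Write exponents as rows Θ,T / cols f,t,γ,ΔT,ω:
  Θ: [ 0  0  0  1  0]
  T: [-1  1 -1  0 -1]
RREF → pivots at {f,ΔT} ⇒ r = 2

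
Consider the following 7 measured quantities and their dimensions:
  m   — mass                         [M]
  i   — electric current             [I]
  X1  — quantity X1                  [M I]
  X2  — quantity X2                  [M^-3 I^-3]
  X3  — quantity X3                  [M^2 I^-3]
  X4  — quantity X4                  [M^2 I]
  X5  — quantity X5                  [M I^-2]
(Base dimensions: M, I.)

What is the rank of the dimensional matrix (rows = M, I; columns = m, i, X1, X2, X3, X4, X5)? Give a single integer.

2

Exponent matrix [M,I] × [m,i,X1,X2,X3,X4,X5]:
  M: [ 1  0  1 -3  2  2  1]
  I: [ 0  1  1 -3 -3  1 -2]
Echelon form has 2 nonzero rows (pivots: m,i)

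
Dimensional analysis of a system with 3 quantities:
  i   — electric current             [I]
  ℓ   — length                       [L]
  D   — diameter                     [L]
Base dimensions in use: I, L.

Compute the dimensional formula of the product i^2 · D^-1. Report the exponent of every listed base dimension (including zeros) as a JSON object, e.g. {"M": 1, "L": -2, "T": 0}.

Exponent matrix [I,L] × [i,ℓ,D]:
  I: [ 1  0  0]
  L: [ 0  1  1]
  [I]: (2)·1+(-1)·0 = 2
  [L]: (2)·0+(-1)·1 = -1
⇒ I^2 L^-1

{"I": 2, "L": -1}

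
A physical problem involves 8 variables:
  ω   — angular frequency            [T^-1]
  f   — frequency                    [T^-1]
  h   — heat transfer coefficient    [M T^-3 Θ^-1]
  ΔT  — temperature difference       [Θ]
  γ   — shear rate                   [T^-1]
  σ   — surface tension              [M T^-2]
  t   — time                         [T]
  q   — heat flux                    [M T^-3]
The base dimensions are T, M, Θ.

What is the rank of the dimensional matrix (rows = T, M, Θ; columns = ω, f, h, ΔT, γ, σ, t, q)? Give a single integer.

3

Dimensional matrix (T×M×Θ by ω×f×h×ΔT×γ×σ×t×q):
  T: [-1 -1 -3  0 -1 -2  1 -3]
  M: [ 0  0  1  0  0  1  0  1]
  Θ: [ 0  0 -1  1  0  0  0  0]
Row reduction gives pivot columns ω,h,ΔT; rank = 3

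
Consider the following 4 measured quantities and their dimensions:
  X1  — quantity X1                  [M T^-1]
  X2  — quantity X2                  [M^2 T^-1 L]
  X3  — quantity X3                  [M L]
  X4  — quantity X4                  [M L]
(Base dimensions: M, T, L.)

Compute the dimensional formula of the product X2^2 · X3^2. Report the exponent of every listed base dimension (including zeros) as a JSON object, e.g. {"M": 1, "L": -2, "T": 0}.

Write exponents as rows M,T,L / cols X1,X2,X3,X4:
  M: [ 1  2  1  1]
  T: [-1 -1  0  0]
  L: [ 0  1  1  1]
  [M]: (2)·2+(2)·1 = 6
  [T]: (2)·-1+(2)·0 = -2
  [L]: (2)·1+(2)·1 = 4
⇒ M^6 T^-2 L^4

{"M": 6, "T": -2, "L": 4}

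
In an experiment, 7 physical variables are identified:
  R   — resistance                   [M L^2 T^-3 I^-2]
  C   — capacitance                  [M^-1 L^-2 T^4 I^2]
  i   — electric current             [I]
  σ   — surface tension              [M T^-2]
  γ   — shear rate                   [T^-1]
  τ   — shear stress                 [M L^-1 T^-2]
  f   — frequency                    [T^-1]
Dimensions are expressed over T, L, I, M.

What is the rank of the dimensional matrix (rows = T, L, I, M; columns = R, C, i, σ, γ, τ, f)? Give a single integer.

4

Exponent matrix [T,L,I,M] × [R,C,i,σ,γ,τ,f]:
  T: [-3  4  0 -2 -1 -2 -1]
  L: [ 2 -2  0  0  0 -1  0]
  I: [-2  2  1  0  0  0  0]
  M: [ 1 -1  0  1  0  1  0]
Echelon form has 4 nonzero rows (pivots: R,C,i,σ)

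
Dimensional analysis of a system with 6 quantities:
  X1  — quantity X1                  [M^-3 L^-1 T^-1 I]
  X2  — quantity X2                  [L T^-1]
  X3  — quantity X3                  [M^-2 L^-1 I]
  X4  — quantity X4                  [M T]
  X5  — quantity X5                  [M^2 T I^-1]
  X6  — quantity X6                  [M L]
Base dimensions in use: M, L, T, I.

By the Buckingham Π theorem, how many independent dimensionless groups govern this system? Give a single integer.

Write exponents as rows M,L,T,I / cols X1,X2,X3,X4,X5,X6:
  M: [-3  0 -2  1  2  1]
  L: [-1  1 -1  0  0  1]
  T: [-1 -1  0  1  1  0]
  I: [ 1  0  1  0 -1  0]
RREF → pivots at {X1,X2,X3} ⇒ r = 3
6 vars − rank 3 = 3 Π groups

3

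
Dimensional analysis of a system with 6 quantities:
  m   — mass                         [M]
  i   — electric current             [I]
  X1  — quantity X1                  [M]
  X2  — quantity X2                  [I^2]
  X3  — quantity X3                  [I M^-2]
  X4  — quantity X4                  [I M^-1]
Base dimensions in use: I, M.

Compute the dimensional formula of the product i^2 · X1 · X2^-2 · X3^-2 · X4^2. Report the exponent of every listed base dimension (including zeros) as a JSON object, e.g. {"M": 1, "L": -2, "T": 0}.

Dimensional matrix (I×M by m×i×X1×X2×X3×X4):
  I: [ 0  1  0  2  1  1]
  M: [ 1  0  1  0 -2 -1]
  [I]: (2)·1+(1)·0+(-2)·2+(-2)·1+(2)·1 = -2
  [M]: (2)·0+(1)·1+(-2)·0+(-2)·-2+(2)·-1 = 3
⇒ I^-2 M^3

{"I": -2, "M": 3}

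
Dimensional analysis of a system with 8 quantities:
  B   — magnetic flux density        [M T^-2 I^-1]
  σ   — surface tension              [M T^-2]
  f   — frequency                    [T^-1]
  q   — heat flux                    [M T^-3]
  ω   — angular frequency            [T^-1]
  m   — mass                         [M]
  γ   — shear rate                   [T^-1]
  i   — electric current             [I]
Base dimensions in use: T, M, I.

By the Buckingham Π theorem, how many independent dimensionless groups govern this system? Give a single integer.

Exponent matrix [T,M,I] × [B,σ,f,q,ω,m,γ,i]:
  T: [-2 -2 -1 -3 -1  0 -1  0]
  M: [ 1  1  0  1  0  1  0  0]
  I: [-1  0  0  0  0  0  0  1]
Echelon form has 3 nonzero rows (pivots: B,σ,f)
n=8, r=3 ⇒ 5 dimensionless groups

5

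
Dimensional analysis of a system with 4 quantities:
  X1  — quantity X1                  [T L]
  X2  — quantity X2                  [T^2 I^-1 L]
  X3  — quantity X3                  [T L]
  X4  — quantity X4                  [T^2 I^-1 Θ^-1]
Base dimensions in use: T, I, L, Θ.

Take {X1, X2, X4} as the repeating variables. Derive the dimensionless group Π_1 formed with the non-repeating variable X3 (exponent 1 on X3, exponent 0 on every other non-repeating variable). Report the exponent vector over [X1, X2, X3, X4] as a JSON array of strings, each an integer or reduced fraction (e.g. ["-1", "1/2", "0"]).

["-1", "0", "1", "0"]

Write exponents as rows T,I,L,Θ / cols X1,X2,X3,X4:
  T: [ 1  2  1  2]
  I: [ 0 -1  0 -1]
  L: [ 1  1  1  0]
  Θ: [ 0  0  0 -1]
Row reduction gives pivot columns X1,X2,X4; rank = 3
Pivot set = {X1,X2,X4}, free = {X3}
RREF:
  r0: [   1    0    1    0]
  r1: [   0    1    0    0]
  r2: [   0    0    0    1]
  r3: [   0    0    0    0]
Fix exponent of X3 at 1; solve each RREF row for its pivot's exponent:
  r0: exp(X1) + (1)·1 = 0 ⇒ exp(X1) = -1
  r1: exp(X2) + (0)·1 = 0 ⇒ exp(X2) = 0
  r2: exp(X4) + (0)·1 = 0 ⇒ exp(X4) = 0
Π_1 = X1^-1 · X3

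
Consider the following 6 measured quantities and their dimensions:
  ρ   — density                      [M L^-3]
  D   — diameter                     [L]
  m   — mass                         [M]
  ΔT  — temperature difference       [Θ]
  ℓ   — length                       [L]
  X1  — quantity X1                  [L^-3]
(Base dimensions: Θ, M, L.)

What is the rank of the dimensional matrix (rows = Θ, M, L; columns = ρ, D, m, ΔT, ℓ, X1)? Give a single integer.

3

Exponent matrix [Θ,M,L] × [ρ,D,m,ΔT,ℓ,X1]:
  Θ: [ 0  0  0  1  0  0]
  M: [ 1  0  1  0  0  0]
  L: [-3  1  0  0  1 -3]
Row reduction gives pivot columns ρ,D,ΔT; rank = 3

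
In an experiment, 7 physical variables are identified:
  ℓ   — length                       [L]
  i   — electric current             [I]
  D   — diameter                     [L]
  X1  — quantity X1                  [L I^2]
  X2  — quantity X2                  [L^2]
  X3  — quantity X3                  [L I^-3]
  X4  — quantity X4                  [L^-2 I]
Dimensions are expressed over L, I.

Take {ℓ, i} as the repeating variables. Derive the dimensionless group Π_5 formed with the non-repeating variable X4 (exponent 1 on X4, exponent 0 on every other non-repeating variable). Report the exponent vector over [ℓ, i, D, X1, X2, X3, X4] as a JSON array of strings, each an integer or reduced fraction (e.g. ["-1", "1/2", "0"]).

Dimensional matrix (L×I by ℓ×i×D×X1×X2×X3×X4):
  L: [ 1  0  1  1  2  1 -2]
  I: [ 0  1  0  2  0 -3  1]
RREF → pivots at {ℓ,i} ⇒ r = 2
Repeat: ℓ,i; free: D,X1,X2,X3,X4
RREF:
  r0: [   1    0    1    1    2    1   -2]
  r1: [   0    1    0    2    0   -3    1]
Fix exponent of X4 at 1, D at 0, X1 at 0, X2 at 0, X3 at 0; solve each RREF row for its pivot's exponent:
  r0: exp(ℓ) + (-2)·1 = 0 ⇒ exp(ℓ) = 2
  r1: exp(i) + (1)·1 = 0 ⇒ exp(i) = -1
Π_5 = ℓ^2 · i^-1 · X4

["2", "-1", "0", "0", "0", "0", "1"]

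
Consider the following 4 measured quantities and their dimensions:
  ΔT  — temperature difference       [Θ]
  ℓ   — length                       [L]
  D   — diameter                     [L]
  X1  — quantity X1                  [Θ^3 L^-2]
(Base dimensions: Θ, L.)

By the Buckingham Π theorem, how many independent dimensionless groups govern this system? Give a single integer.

Exponent matrix [Θ,L] × [ΔT,ℓ,D,X1]:
  Θ: [ 1  0  0  3]
  L: [ 0  1  1 -2]
Row reduction gives pivot columns ΔT,ℓ; rank = 2
n=4, r=2 ⇒ 2 dimensionless groups

2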